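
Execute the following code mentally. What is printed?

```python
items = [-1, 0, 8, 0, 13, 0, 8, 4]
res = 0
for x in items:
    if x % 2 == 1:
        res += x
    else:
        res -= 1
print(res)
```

6

x=-1: odd, res = 0+(-1) = -1
x=0: not odd, res = (-1)-1 = -2
x=8: not odd, res = (-2)-1 = -3
x=0: not odd, res = (-3)-1 = -4
x=13: odd, res = (-4)+13 = 9
x=0: not odd, res = 9-1 = 8
x=8: not odd, res = 8-1 = 7
x=4: not odd, res = 7-1 = 6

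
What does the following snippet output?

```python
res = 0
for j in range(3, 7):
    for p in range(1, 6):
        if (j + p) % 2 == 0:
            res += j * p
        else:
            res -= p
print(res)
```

j=3,p=1: even sum, res = 0+3 = 3
j=3,p=2: odd sum, res = 3-2 = 1
j=3,p=3: even sum, res = 1+9 = 10
j=3,p=4: odd sum, res = 10-4 = 6
j=3,p=5: even sum, res = 6+15 = 21
j=4,p=1: odd sum, res = 21-1 = 20
j=4,p=2: even sum, res = 20+8 = 28
j=4,p=3: odd sum, res = 28-3 = 25
j=4,p=4: even sum, res = 25+16 = 41
j=4,p=5: odd sum, res = 41-5 = 36
j=5,p=1: even sum, res = 36+5 = 41
j=5,p=2: odd sum, res = 41-2 = 39
j=5,p=3: even sum, res = 39+15 = 54
j=5,p=4: odd sum, res = 54-4 = 50
j=5,p=5: even sum, res = 50+25 = 75
j=6,p=1: odd sum, res = 75-1 = 74
j=6,p=2: even sum, res = 74+12 = 86
j=6,p=3: odd sum, res = 86-3 = 83
j=6,p=4: even sum, res = 83+24 = 107
j=6,p=5: odd sum, res = 107-5 = 102

102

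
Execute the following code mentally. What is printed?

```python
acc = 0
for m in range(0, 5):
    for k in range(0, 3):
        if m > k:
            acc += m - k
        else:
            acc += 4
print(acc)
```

m=0,k=0: not 0>0, acc = 0+4 = 4
m=0,k=1: not 0>1, acc = 4+4 = 8
m=0,k=2: not 0>2, acc = 8+4 = 12
m=1,k=0: 1>0, acc = 12+1 = 13
m=1,k=1: not 1>1, acc = 13+4 = 17
m=1,k=2: not 1>2, acc = 17+4 = 21
m=2,k=0: 2>0, acc = 21+2 = 23
m=2,k=1: 2>1, acc = 23+1 = 24
m=2,k=2: not 2>2, acc = 24+4 = 28
m=3,k=0: 3>0, acc = 28+3 = 31
m=3,k=1: 3>1, acc = 31+2 = 33
m=3,k=2: 3>2, acc = 33+1 = 34
m=4,k=0: 4>0, acc = 34+4 = 38
m=4,k=1: 4>1, acc = 38+3 = 41
m=4,k=2: 4>2, acc = 41+2 = 43

43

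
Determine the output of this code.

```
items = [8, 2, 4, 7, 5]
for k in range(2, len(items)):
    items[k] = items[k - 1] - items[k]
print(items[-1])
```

k=2: items[2] = 2-4 = -2 → [8, 2, -2, 7, 5]
k=3: items[3] = (-2)-7 = -9 → [8, 2, -2, -9, 5]
k=4: items[4] = (-9)-5 = -14 → [8, 2, -2, -9, -14]

-14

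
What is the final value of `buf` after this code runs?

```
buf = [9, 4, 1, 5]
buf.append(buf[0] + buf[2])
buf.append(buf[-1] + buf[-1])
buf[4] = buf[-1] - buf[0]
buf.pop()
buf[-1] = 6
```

[9, 4, 1, 5, 6]

append buf[0]+buf[2] = 9+1 = 10 → [9, 4, 1, 5, 10]
append buf[-1]+buf[-1] = 10+10 = 20 → [9, 4, 1, 5, 10, 20]
buf[4] = buf[-1]-buf[0] = 20-9 = 11 → [9, 4, 1, 5, 11, 20]
pop() removes 20 → [9, 4, 1, 5, 11]
buf[-1] = 6 → [9, 4, 1, 5, 6]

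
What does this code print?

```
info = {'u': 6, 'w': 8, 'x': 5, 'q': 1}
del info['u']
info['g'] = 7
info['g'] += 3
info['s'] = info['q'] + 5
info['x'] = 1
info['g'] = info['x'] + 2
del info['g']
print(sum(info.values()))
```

del 'u' → {'w': 8, 'x': 5, 'q': 1}
info['g'] = 7 → {'w': 8, 'x': 5, 'q': 1, 'g': 7}
info['g'] = 7+3 = 10 → {'w': 8, 'x': 5, 'q': 1, 'g': 10}
info['s'] = info['q']+5 = 6 → {'w': 8, 'x': 5, 'q': 1, 'g': 10, 's': 6}
info['x'] = 1 → {'w': 8, 'x': 1, 'q': 1, 'g': 10, 's': 6}
info['g'] = info['x']+2 = 3 → {'w': 8, 'x': 1, 'q': 1, 'g': 3, 's': 6}
del 'g' → {'w': 8, 'x': 1, 'q': 1, 's': 6}
sum of values = 16

16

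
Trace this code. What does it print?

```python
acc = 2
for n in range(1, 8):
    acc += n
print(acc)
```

30

n=1: acc = 2+1 = 3
n=2: acc = 3+2 = 5
n=3: acc = 5+3 = 8
n=4: acc = 8+4 = 12
n=5: acc = 12+5 = 17
n=6: acc = 17+6 = 23
n=7: acc = 23+7 = 30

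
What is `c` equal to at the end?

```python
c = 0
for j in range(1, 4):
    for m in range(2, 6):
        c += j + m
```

j=1,m=2: c = 0+3 = 3
j=1,m=3: c = 3+4 = 7
j=1,m=4: c = 7+5 = 12
j=1,m=5: c = 12+6 = 18
j=2,m=2: c = 18+4 = 22
j=2,m=3: c = 22+5 = 27
j=2,m=4: c = 27+6 = 33
j=2,m=5: c = 33+7 = 40
j=3,m=2: c = 40+5 = 45
j=3,m=3: c = 45+6 = 51
j=3,m=4: c = 51+7 = 58
j=3,m=5: c = 58+8 = 66

66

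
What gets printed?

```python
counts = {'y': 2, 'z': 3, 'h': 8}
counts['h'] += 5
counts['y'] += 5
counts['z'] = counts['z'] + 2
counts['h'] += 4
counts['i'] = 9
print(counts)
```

counts['h'] = 8+5 = 13 → {'y': 2, 'z': 3, 'h': 13}
counts['y'] = 2+5 = 7 → {'y': 7, 'z': 3, 'h': 13}
counts['z'] = counts['z']+2 = 5 → {'y': 7, 'z': 5, 'h': 13}
counts['h'] = 13+4 = 17 → {'y': 7, 'z': 5, 'h': 17}
counts['i'] = 9 → {'y': 7, 'z': 5, 'h': 17, 'i': 9}

{'y': 7, 'z': 5, 'h': 17, 'i': 9}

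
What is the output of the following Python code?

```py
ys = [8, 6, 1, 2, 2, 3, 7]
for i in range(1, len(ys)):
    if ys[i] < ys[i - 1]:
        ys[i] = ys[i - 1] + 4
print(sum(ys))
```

i=1: 6<8, ys[1] = 8+4 = 12 → [8, 12, 1, 2, 2, 3, 7]
i=2: 1<12, ys[2] = 12+4 = 16 → [8, 12, 16, 2, 2, 3, 7]
i=3: 2<16, ys[3] = 16+4 = 20 → [8, 12, 16, 20, 2, 3, 7]
i=4: 2<20, ys[4] = 20+4 = 24 → [8, 12, 16, 20, 24, 3, 7]
i=5: 3<24, ys[5] = 24+4 = 28 → [8, 12, 16, 20, 24, 28, 7]
i=6: 7<28, ys[6] = 28+4 = 32 → [8, 12, 16, 20, 24, 28, 32]
sum = 140

140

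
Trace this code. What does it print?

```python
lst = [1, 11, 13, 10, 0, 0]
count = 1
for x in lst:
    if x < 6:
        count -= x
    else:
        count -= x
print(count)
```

-34

x=1: <6, count = 1-1 = 0
x=11: not <6, count = 0-11 = -11
x=13: not <6, count = (-11)-13 = -24
x=10: not <6, count = (-24)-10 = -34
x=0: <6, count = (-34)-0 = -34
x=0: <6, count = (-34)-0 = -34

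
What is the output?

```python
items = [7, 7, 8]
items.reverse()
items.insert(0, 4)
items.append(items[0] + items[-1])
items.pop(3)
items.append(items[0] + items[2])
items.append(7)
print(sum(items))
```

48

reverse → [8, 7, 7]
insert 4 at 0 → [4, 8, 7, 7]
append items[0]+items[-1] = 4+7 = 11 → [4, 8, 7, 7, 11]
pop(3) removes 7 → [4, 8, 7, 11]
append items[0]+items[2] = 4+7 = 11 → [4, 8, 7, 11, 11]
append 7 → [4, 8, 7, 11, 11, 7]
sum = 48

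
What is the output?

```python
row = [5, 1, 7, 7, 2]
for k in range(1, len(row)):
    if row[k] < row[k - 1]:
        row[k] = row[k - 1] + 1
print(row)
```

[5, 6, 7, 7, 8]

k=1: 1<5, row[1] = 5+1 = 6 → [5, 6, 7, 7, 2]
k=2: 7>=6, unchanged → [5, 6, 7, 7, 2]
k=3: 7>=7, unchanged → [5, 6, 7, 7, 2]
k=4: 2<7, row[4] = 7+1 = 8 → [5, 6, 7, 7, 8]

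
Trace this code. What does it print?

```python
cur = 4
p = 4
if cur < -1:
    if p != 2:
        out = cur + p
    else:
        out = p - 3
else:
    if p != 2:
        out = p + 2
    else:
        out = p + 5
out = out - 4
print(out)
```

2

cur=4, p=4
cur < -1 is False; p != 2 is True
→ out = p + 2 = 6
out = 6-4 = 2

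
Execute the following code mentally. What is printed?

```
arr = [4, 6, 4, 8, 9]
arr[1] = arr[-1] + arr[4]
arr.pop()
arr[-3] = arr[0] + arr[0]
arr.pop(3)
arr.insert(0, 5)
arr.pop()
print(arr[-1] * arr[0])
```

arr[1] = arr[-1]+arr[4] = 9+9 = 18 → [4, 18, 4, 8, 9]
pop() removes 9 → [4, 18, 4, 8]
arr[-3] = arr[0]+arr[0] = 4+4 = 8 → [4, 8, 4, 8]
pop(3) removes 8 → [4, 8, 4]
insert 5 at 0 → [5, 4, 8, 4]
pop() removes 4 → [5, 4, 8]
arr[-1]*arr[0] = 8*5 = 40

40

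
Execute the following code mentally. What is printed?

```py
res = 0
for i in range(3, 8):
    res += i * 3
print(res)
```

i=3: res = 0+3*3 = 9
i=4: res = 9+4*3 = 21
i=5: res = 21+5*3 = 36
i=6: res = 36+6*3 = 54
i=7: res = 54+7*3 = 75

75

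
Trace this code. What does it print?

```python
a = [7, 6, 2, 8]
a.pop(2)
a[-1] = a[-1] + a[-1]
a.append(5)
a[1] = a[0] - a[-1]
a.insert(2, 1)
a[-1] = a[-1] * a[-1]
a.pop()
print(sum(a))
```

26

pop(2) removes 2 → [7, 6, 8]
a[-1] = a[-1]+a[-1] = 8+8 = 16 → [7, 6, 16]
append 5 → [7, 6, 16, 5]
a[1] = a[0]-a[-1] = 7-5 = 2 → [7, 2, 16, 5]
insert 1 at 2 → [7, 2, 1, 16, 5]
a[-1] = a[-1]*a[-1] = 5*5 = 25 → [7, 2, 1, 16, 25]
pop() removes 25 → [7, 2, 1, 16]
sum = 26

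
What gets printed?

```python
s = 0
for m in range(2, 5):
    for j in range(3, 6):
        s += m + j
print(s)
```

m=2,j=3: s = 0+5 = 5
m=2,j=4: s = 5+6 = 11
m=2,j=5: s = 11+7 = 18
m=3,j=3: s = 18+6 = 24
m=3,j=4: s = 24+7 = 31
m=3,j=5: s = 31+8 = 39
m=4,j=3: s = 39+7 = 46
m=4,j=4: s = 46+8 = 54
m=4,j=5: s = 54+9 = 63

63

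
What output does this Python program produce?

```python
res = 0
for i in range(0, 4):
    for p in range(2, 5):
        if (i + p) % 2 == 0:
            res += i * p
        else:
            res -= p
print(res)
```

i=0,p=2: even sum, res = 0+0 = 0
i=0,p=3: odd sum, res = 0-3 = -3
i=0,p=4: even sum, res = (-3)+0 = -3
i=1,p=2: odd sum, res = (-3)-2 = -5
i=1,p=3: even sum, res = (-5)+3 = -2
i=1,p=4: odd sum, res = (-2)-4 = -6
i=2,p=2: even sum, res = (-6)+4 = -2
i=2,p=3: odd sum, res = (-2)-3 = -5
i=2,p=4: even sum, res = (-5)+8 = 3
i=3,p=2: odd sum, res = 3-2 = 1
i=3,p=3: even sum, res = 1+9 = 10
i=3,p=4: odd sum, res = 10-4 = 6

6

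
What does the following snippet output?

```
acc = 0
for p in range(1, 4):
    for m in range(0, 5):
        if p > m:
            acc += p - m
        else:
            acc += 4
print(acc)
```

p=1,m=0: 1>0, acc = 0+1 = 1
p=1,m=1: not 1>1, acc = 1+4 = 5
p=1,m=2: not 1>2, acc = 5+4 = 9
p=1,m=3: not 1>3, acc = 9+4 = 13
p=1,m=4: not 1>4, acc = 13+4 = 17
p=2,m=0: 2>0, acc = 17+2 = 19
p=2,m=1: 2>1, acc = 19+1 = 20
p=2,m=2: not 2>2, acc = 20+4 = 24
p=2,m=3: not 2>3, acc = 24+4 = 28
p=2,m=4: not 2>4, acc = 28+4 = 32
p=3,m=0: 3>0, acc = 32+3 = 35
p=3,m=1: 3>1, acc = 35+2 = 37
p=3,m=2: 3>2, acc = 37+1 = 38
p=3,m=3: not 3>3, acc = 38+4 = 42
p=3,m=4: not 3>4, acc = 42+4 = 46

46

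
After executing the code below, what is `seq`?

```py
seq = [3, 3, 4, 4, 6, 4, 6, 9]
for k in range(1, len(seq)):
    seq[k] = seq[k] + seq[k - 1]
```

k=1: seq[1] = 3+3 = 6 → [3, 6, 4, 4, 6, 4, 6, 9]
k=2: seq[2] = 4+6 = 10 → [3, 6, 10, 4, 6, 4, 6, 9]
k=3: seq[3] = 4+10 = 14 → [3, 6, 10, 14, 6, 4, 6, 9]
k=4: seq[4] = 6+14 = 20 → [3, 6, 10, 14, 20, 4, 6, 9]
k=5: seq[5] = 4+20 = 24 → [3, 6, 10, 14, 20, 24, 6, 9]
k=6: seq[6] = 6+24 = 30 → [3, 6, 10, 14, 20, 24, 30, 9]
k=7: seq[7] = 9+30 = 39 → [3, 6, 10, 14, 20, 24, 30, 39]

[3, 6, 10, 14, 20, 24, 30, 39]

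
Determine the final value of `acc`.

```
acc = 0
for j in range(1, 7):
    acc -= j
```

-21

j=1: acc = 0-1 = -1
j=2: acc = (-1)-2 = -3
j=3: acc = (-3)-3 = -6
j=4: acc = (-6)-4 = -10
j=5: acc = (-10)-5 = -15
j=6: acc = (-15)-6 = -21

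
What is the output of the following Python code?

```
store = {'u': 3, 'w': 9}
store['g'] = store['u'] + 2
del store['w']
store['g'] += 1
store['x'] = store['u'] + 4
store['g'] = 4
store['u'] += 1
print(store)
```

store['g'] = store['u']+2 = 5 → {'u': 3, 'w': 9, 'g': 5}
del 'w' → {'u': 3, 'g': 5}
store['g'] = 5+1 = 6 → {'u': 3, 'g': 6}
store['x'] = store['u']+4 = 7 → {'u': 3, 'g': 6, 'x': 7}
store['g'] = 4 → {'u': 3, 'g': 4, 'x': 7}
store['u'] = 3+1 = 4 → {'u': 4, 'g': 4, 'x': 7}

{'u': 4, 'g': 4, 'x': 7}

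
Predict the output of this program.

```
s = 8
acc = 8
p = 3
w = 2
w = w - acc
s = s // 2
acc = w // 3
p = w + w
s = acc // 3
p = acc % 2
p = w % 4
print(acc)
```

-2

w = 2-8 = -6
s = 8//2 = 4
acc = (-6)//3 = -2
p = (-6)+(-6) = -12
s = (-2)//3 = -1
p = (-2)%2 = 0
p = (-6)%4 = 2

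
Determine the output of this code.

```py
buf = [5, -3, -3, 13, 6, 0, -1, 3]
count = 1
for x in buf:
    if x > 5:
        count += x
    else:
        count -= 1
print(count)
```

x=5: not >5, count = 1-1 = 0
x=-3: not >5, count = 0-1 = -1
x=-3: not >5, count = (-1)-1 = -2
x=13: >5, count = (-2)+13 = 11
x=6: >5, count = 11+6 = 17
x=0: not >5, count = 17-1 = 16
x=-1: not >5, count = 16-1 = 15
x=3: not >5, count = 15-1 = 14

14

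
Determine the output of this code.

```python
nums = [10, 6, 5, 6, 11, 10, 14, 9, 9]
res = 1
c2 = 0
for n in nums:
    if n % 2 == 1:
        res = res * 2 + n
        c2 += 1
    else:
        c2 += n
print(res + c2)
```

177

n=10: not odd; c2=10
n=6: not odd; c2=16
n=5: odd, res = 1*2+5 = 7; c2=17
n=6: not odd; c2=23
n=11: odd, res = 7*2+11 = 25; c2=24
n=10: not odd; c2=34
n=14: not odd; c2=48
n=9: odd, res = 25*2+9 = 59; c2=49
n=9: odd, res = 59*2+9 = 127; c2=50
res+c2 = 127+50 = 177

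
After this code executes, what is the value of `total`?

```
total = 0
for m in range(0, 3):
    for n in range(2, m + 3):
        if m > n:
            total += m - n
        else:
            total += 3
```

18

m=0,n=2: not 0>2, total = 0+3 = 3
m=1,n=2: not 1>2, total = 3+3 = 6
m=1,n=3: not 1>3, total = 6+3 = 9
m=2,n=2: not 2>2, total = 9+3 = 12
m=2,n=3: not 2>3, total = 12+3 = 15
m=2,n=4: not 2>4, total = 15+3 = 18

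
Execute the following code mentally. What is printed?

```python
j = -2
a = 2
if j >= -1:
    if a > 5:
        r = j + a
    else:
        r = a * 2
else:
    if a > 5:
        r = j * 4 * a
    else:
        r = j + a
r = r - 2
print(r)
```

j=-2, a=2
j >= -1 is False; a > 5 is False
→ r = j + a = 0
r = 0-2 = -2

-2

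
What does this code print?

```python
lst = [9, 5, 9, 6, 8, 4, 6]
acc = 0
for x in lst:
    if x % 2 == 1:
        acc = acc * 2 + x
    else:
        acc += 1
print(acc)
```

59

x=9: odd, acc = 0*2+9 = 9
x=5: odd, acc = 9*2+5 = 23
x=9: odd, acc = 23*2+9 = 55
x=6: not odd, acc = 55+1 = 56
x=8: not odd, acc = 56+1 = 57
x=4: not odd, acc = 57+1 = 58
x=6: not odd, acc = 58+1 = 59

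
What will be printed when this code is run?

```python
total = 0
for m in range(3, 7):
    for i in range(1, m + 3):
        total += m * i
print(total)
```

485

m=3,i=1: total = 0+3 = 3
m=3,i=2: total = 3+6 = 9
m=3,i=3: total = 9+9 = 18
m=3,i=4: total = 18+12 = 30
m=3,i=5: total = 30+15 = 45
m=4,i=1: total = 45+4 = 49
m=4,i=2: total = 49+8 = 57
m=4,i=3: total = 57+12 = 69
m=4,i=4: total = 69+16 = 85
m=4,i=5: total = 85+20 = 105
m=4,i=6: total = 105+24 = 129
m=5,i=1: total = 129+5 = 134
m=5,i=2: total = 134+10 = 144
m=5,i=3: total = 144+15 = 159
m=5,i=4: total = 159+20 = 179
m=5,i=5: total = 179+25 = 204
m=5,i=6: total = 204+30 = 234
m=5,i=7: total = 234+35 = 269
m=6,i=1: total = 269+6 = 275
m=6,i=2: total = 275+12 = 287
m=6,i=3: total = 287+18 = 305
m=6,i=4: total = 305+24 = 329
m=6,i=5: total = 329+30 = 359
m=6,i=6: total = 359+36 = 395
m=6,i=7: total = 395+42 = 437
m=6,i=8: total = 437+48 = 485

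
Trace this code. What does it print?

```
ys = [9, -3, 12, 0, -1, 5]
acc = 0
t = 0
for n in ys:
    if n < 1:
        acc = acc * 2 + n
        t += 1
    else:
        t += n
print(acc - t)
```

-42

n=9: not <1; t=9
n=-3: <1, acc = 0*2+(-3) = -3; t=10
n=12: not <1; t=22
n=0: <1, acc = (-3)*2+0 = -6; t=23
n=-1: <1, acc = (-6)*2+(-1) = -13; t=24
n=5: not <1; t=29
acc-t = (-13)-29 = -42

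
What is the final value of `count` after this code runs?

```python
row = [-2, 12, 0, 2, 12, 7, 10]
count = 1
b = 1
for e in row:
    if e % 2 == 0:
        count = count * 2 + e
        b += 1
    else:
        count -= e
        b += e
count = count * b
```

3080

e=-2: even, count = 1*2+(-2) = 0; b=2
e=12: even, count = 0*2+12 = 12; b=3
e=0: even, count = 12*2+0 = 24; b=4
e=2: even, count = 24*2+2 = 50; b=5
e=12: even, count = 50*2+12 = 112; b=6
e=7: not even, count = 112-7 = 105; b=13
e=10: even, count = 105*2+10 = 220; b=14
count*b = 220*14 = 3080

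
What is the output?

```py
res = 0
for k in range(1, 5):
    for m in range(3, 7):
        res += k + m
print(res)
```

112

k=1,m=3: res = 0+4 = 4
k=1,m=4: res = 4+5 = 9
k=1,m=5: res = 9+6 = 15
k=1,m=6: res = 15+7 = 22
k=2,m=3: res = 22+5 = 27
k=2,m=4: res = 27+6 = 33
k=2,m=5: res = 33+7 = 40
k=2,m=6: res = 40+8 = 48
k=3,m=3: res = 48+6 = 54
k=3,m=4: res = 54+7 = 61
k=3,m=5: res = 61+8 = 69
k=3,m=6: res = 69+9 = 78
k=4,m=3: res = 78+7 = 85
k=4,m=4: res = 85+8 = 93
k=4,m=5: res = 93+9 = 102
k=4,m=6: res = 102+10 = 112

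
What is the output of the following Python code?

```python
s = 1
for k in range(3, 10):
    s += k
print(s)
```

k=3: s = 1+3 = 4
k=4: s = 4+4 = 8
k=5: s = 8+5 = 13
k=6: s = 13+6 = 19
k=7: s = 19+7 = 26
k=8: s = 26+8 = 34
k=9: s = 34+9 = 43

43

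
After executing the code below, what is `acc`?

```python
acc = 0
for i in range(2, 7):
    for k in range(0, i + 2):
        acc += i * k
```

375

i=2,k=0: acc = 0+0 = 0
i=2,k=1: acc = 0+2 = 2
i=2,k=2: acc = 2+4 = 6
i=2,k=3: acc = 6+6 = 12
i=3,k=0: acc = 12+0 = 12
i=3,k=1: acc = 12+3 = 15
i=3,k=2: acc = 15+6 = 21
i=3,k=3: acc = 21+9 = 30
i=3,k=4: acc = 30+12 = 42
i=4,k=0: acc = 42+0 = 42
i=4,k=1: acc = 42+4 = 46
i=4,k=2: acc = 46+8 = 54
i=4,k=3: acc = 54+12 = 66
i=4,k=4: acc = 66+16 = 82
i=4,k=5: acc = 82+20 = 102
i=5,k=0: acc = 102+0 = 102
i=5,k=1: acc = 102+5 = 107
i=5,k=2: acc = 107+10 = 117
i=5,k=3: acc = 117+15 = 132
i=5,k=4: acc = 132+20 = 152
i=5,k=5: acc = 152+25 = 177
i=5,k=6: acc = 177+30 = 207
i=6,k=0: acc = 207+0 = 207
i=6,k=1: acc = 207+6 = 213
i=6,k=2: acc = 213+12 = 225
i=6,k=3: acc = 225+18 = 243
i=6,k=4: acc = 243+24 = 267
i=6,k=5: acc = 267+30 = 297
i=6,k=6: acc = 297+36 = 333
i=6,k=7: acc = 333+42 = 375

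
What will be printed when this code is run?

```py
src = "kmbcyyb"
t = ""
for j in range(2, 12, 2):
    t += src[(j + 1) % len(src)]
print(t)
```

cykby

j=2: add src[3]='c' → 'c'
j=4: add src[5]='y' → 'cy'
j=6: add src[0]='k' → 'cyk'
j=8: add src[2]='b' → 'cykb'
j=10: add src[4]='y' → 'cykby'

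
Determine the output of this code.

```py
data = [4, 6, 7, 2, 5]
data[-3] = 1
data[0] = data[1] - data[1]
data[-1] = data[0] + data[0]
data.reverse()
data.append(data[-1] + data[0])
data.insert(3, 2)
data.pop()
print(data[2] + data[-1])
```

data[-3] = 1 → [4, 6, 1, 2, 5]
data[0] = data[1]-data[1] = 6-6 = 0 → [0, 6, 1, 2, 5]
data[-1] = data[0]+data[0] = 0+0 = 0 → [0, 6, 1, 2, 0]
reverse → [0, 2, 1, 6, 0]
append data[-1]+data[0] = 0+0 = 0 → [0, 2, 1, 6, 0, 0]
insert 2 at 3 → [0, 2, 1, 2, 6, 0, 0]
pop() removes 0 → [0, 2, 1, 2, 6, 0]
data[2]+data[-1] = 1+0 = 1

1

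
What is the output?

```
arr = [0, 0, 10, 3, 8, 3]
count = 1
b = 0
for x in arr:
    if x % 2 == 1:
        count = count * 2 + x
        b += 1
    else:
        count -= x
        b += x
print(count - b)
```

x=0: not odd, count = 1-0 = 1; b=0
x=0: not odd, count = 1-0 = 1; b=0
x=10: not odd, count = 1-10 = -9; b=10
x=3: odd, count = (-9)*2+3 = -15; b=11
x=8: not odd, count = (-15)-8 = -23; b=19
x=3: odd, count = (-23)*2+3 = -43; b=20
count-b = (-43)-20 = -63

-63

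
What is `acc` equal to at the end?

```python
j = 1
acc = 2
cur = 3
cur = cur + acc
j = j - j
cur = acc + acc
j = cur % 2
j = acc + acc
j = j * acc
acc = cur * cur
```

cur = 3+2 = 5
j = 1-1 = 0
cur = 2+2 = 4
j = 4%2 = 0
j = 2+2 = 4
j = 4*2 = 8
acc = 4*4 = 16

16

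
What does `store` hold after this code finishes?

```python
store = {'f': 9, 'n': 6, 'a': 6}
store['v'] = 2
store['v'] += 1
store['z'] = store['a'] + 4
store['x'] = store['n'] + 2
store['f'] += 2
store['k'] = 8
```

{'f': 11, 'n': 6, 'a': 6, 'v': 3, 'z': 10, 'x': 8, 'k': 8}

store['v'] = 2 → {'f': 9, 'n': 6, 'a': 6, 'v': 2}
store['v'] = 2+1 = 3 → {'f': 9, 'n': 6, 'a': 6, 'v': 3}
store['z'] = store['a']+4 = 10 → {'f': 9, 'n': 6, 'a': 6, 'v': 3, 'z': 10}
store['x'] = store['n']+2 = 8 → {'f': 9, 'n': 6, 'a': 6, 'v': 3, 'z': 10, 'x': 8}
store['f'] = 9+2 = 11 → {'f': 11, 'n': 6, 'a': 6, 'v': 3, 'z': 10, 'x': 8}
store['k'] = 8 → {'f': 11, 'n': 6, 'a': 6, 'v': 3, 'z': 10, 'x': 8, 'k': 8}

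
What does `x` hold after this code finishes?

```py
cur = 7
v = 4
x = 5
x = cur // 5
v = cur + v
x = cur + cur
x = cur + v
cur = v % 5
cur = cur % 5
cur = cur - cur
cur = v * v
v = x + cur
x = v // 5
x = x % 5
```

x = 7//5 = 1
v = 7+4 = 11
x = 7+7 = 14
x = 7+11 = 18
cur = 11%5 = 1
cur = 1%5 = 1
cur = 1-1 = 0
cur = 11*11 = 121
v = 18+121 = 139
x = 139//5 = 27
x = 27%5 = 2

2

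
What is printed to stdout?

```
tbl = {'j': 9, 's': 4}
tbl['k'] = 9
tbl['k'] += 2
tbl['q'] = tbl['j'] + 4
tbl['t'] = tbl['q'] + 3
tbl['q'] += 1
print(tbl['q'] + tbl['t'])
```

30

tbl['k'] = 9 → {'j': 9, 's': 4, 'k': 9}
tbl['k'] = 9+2 = 11 → {'j': 9, 's': 4, 'k': 11}
tbl['q'] = tbl['j']+4 = 13 → {'j': 9, 's': 4, 'k': 11, 'q': 13}
tbl['t'] = tbl['q']+3 = 16 → {'j': 9, 's': 4, 'k': 11, 'q': 13, 't': 16}
tbl['q'] = 13+1 = 14 → {'j': 9, 's': 4, 'k': 11, 'q': 14, 't': 16}
tbl['q']+tbl['t'] = 14+16 = 30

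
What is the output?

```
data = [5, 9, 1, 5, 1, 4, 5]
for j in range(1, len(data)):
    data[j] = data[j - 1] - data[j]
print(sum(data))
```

j=1: data[1] = 5-9 = -4 → [5, -4, 1, 5, 1, 4, 5]
j=2: data[2] = (-4)-1 = -5 → [5, -4, -5, 5, 1, 4, 5]
j=3: data[3] = (-5)-5 = -10 → [5, -4, -5, -10, 1, 4, 5]
j=4: data[4] = (-10)-1 = -11 → [5, -4, -5, -10, -11, 4, 5]
j=5: data[5] = (-11)-4 = -15 → [5, -4, -5, -10, -11, -15, 5]
j=6: data[6] = (-15)-5 = -20 → [5, -4, -5, -10, -11, -15, -20]
sum = -60

-60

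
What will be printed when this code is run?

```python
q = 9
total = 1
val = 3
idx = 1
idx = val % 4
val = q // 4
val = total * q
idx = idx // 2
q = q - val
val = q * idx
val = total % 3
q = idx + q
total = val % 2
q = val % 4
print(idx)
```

idx = 3%4 = 3
val = 9//4 = 2
val = 1*9 = 9
idx = 3//2 = 1
q = 9-9 = 0
val = 0*1 = 0
val = 1%3 = 1
q = 1+0 = 1
total = 1%2 = 1
q = 1%4 = 1

1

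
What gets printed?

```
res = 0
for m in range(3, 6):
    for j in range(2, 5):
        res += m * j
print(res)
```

108

m=3,j=2: res = 0+6 = 6
m=3,j=3: res = 6+9 = 15
m=3,j=4: res = 15+12 = 27
m=4,j=2: res = 27+8 = 35
m=4,j=3: res = 35+12 = 47
m=4,j=4: res = 47+16 = 63
m=5,j=2: res = 63+10 = 73
m=5,j=3: res = 73+15 = 88
m=5,j=4: res = 88+20 = 108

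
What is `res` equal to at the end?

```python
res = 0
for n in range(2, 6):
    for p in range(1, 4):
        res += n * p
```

84

n=2,p=1: res = 0+2 = 2
n=2,p=2: res = 2+4 = 6
n=2,p=3: res = 6+6 = 12
n=3,p=1: res = 12+3 = 15
n=3,p=2: res = 15+6 = 21
n=3,p=3: res = 21+9 = 30
n=4,p=1: res = 30+4 = 34
n=4,p=2: res = 34+8 = 42
n=4,p=3: res = 42+12 = 54
n=5,p=1: res = 54+5 = 59
n=5,p=2: res = 59+10 = 69
n=5,p=3: res = 69+15 = 84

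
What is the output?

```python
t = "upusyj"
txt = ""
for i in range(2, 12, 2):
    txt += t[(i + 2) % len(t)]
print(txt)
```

i=2: add t[4]='y' → 'y'
i=4: add t[0]='u' → 'yu'
i=6: add t[2]='u' → 'yuu'
i=8: add t[4]='y' → 'yuuy'
i=10: add t[0]='u' → 'yuuyu'

yuuyu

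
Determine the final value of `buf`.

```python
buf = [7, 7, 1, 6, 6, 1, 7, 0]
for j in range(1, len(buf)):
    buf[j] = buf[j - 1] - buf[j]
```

j=1: buf[1] = 7-7 = 0 → [7, 0, 1, 6, 6, 1, 7, 0]
j=2: buf[2] = 0-1 = -1 → [7, 0, -1, 6, 6, 1, 7, 0]
j=3: buf[3] = (-1)-6 = -7 → [7, 0, -1, -7, 6, 1, 7, 0]
j=4: buf[4] = (-7)-6 = -13 → [7, 0, -1, -7, -13, 1, 7, 0]
j=5: buf[5] = (-13)-1 = -14 → [7, 0, -1, -7, -13, -14, 7, 0]
j=6: buf[6] = (-14)-7 = -21 → [7, 0, -1, -7, -13, -14, -21, 0]
j=7: buf[7] = (-21)-0 = -21 → [7, 0, -1, -7, -13, -14, -21, -21]

[7, 0, -1, -7, -13, -14, -21, -21]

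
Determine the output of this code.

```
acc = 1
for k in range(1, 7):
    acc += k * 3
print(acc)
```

k=1: acc = 1+1*3 = 4
k=2: acc = 4+2*3 = 10
k=3: acc = 10+3*3 = 19
k=4: acc = 19+4*3 = 31
k=5: acc = 31+5*3 = 46
k=6: acc = 46+6*3 = 64

64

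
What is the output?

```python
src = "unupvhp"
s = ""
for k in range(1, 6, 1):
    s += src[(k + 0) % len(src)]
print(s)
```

k=1: add src[1]='n' → 'n'
k=2: add src[2]='u' → 'nu'
k=3: add src[3]='p' → 'nup'
k=4: add src[4]='v' → 'nupv'
k=5: add src[5]='h' → 'nupvh'

nupvh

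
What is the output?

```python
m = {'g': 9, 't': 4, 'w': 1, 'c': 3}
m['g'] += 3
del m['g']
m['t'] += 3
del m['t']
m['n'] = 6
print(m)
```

m['g'] = 9+3 = 12 → {'g': 12, 't': 4, 'w': 1, 'c': 3}
del 'g' → {'t': 4, 'w': 1, 'c': 3}
m['t'] = 4+3 = 7 → {'t': 7, 'w': 1, 'c': 3}
del 't' → {'w': 1, 'c': 3}
m['n'] = 6 → {'w': 1, 'c': 3, 'n': 6}

{'w': 1, 'c': 3, 'n': 6}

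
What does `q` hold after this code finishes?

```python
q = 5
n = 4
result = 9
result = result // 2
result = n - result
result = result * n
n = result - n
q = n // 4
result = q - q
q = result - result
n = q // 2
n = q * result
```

0

result = 9//2 = 4
result = 4-4 = 0
result = 0*4 = 0
n = 0-4 = -4
q = (-4)//4 = -1
result = (-1)-(-1) = 0
q = 0-0 = 0
n = 0//2 = 0
n = 0*0 = 0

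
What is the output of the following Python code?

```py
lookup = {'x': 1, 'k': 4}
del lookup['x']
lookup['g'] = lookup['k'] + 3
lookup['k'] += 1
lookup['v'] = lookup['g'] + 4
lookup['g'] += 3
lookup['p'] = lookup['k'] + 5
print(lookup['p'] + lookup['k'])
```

15

del 'x' → {'k': 4}
lookup['g'] = lookup['k']+3 = 7 → {'k': 4, 'g': 7}
lookup['k'] = 4+1 = 5 → {'k': 5, 'g': 7}
lookup['v'] = lookup['g']+4 = 11 → {'k': 5, 'g': 7, 'v': 11}
lookup['g'] = 7+3 = 10 → {'k': 5, 'g': 10, 'v': 11}
lookup['p'] = lookup['k']+5 = 10 → {'k': 5, 'g': 10, 'v': 11, 'p': 10}
lookup['p']+lookup['k'] = 10+5 = 15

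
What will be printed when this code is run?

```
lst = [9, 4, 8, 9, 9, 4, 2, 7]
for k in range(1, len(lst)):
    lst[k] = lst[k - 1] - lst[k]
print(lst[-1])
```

-34

k=1: lst[1] = 9-4 = 5 → [9, 5, 8, 9, 9, 4, 2, 7]
k=2: lst[2] = 5-8 = -3 → [9, 5, -3, 9, 9, 4, 2, 7]
k=3: lst[3] = (-3)-9 = -12 → [9, 5, -3, -12, 9, 4, 2, 7]
k=4: lst[4] = (-12)-9 = -21 → [9, 5, -3, -12, -21, 4, 2, 7]
k=5: lst[5] = (-21)-4 = -25 → [9, 5, -3, -12, -21, -25, 2, 7]
k=6: lst[6] = (-25)-2 = -27 → [9, 5, -3, -12, -21, -25, -27, 7]
k=7: lst[7] = (-27)-7 = -34 → [9, 5, -3, -12, -21, -25, -27, -34]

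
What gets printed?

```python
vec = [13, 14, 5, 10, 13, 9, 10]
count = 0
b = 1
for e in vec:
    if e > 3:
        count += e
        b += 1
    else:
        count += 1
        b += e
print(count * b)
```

e=13: >3, count = 0+13 = 13; b=2
e=14: >3, count = 13+14 = 27; b=3
e=5: >3, count = 27+5 = 32; b=4
e=10: >3, count = 32+10 = 42; b=5
e=13: >3, count = 42+13 = 55; b=6
e=9: >3, count = 55+9 = 64; b=7
e=10: >3, count = 64+10 = 74; b=8
count*b = 74*8 = 592

592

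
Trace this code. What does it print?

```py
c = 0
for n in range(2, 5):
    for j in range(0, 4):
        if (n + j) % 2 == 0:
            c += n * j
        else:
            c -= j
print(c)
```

14

n=2,j=0: even sum, c = 0+0 = 0
n=2,j=1: odd sum, c = 0-1 = -1
n=2,j=2: even sum, c = (-1)+4 = 3
n=2,j=3: odd sum, c = 3-3 = 0
n=3,j=0: odd sum, c = 0-0 = 0
n=3,j=1: even sum, c = 0+3 = 3
n=3,j=2: odd sum, c = 3-2 = 1
n=3,j=3: even sum, c = 1+9 = 10
n=4,j=0: even sum, c = 10+0 = 10
n=4,j=1: odd sum, c = 10-1 = 9
n=4,j=2: even sum, c = 9+8 = 17
n=4,j=3: odd sum, c = 17-3 = 14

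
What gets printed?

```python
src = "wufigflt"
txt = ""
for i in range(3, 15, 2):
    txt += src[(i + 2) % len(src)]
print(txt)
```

i=3: add src[5]='f' → 'f'
i=5: add src[7]='t' → 'ft'
i=7: add src[1]='u' → 'ftu'
i=9: add src[3]='i' → 'ftui'
i=11: add src[5]='f' → 'ftuif'
i=13: add src[7]='t' → 'ftuift'

ftuift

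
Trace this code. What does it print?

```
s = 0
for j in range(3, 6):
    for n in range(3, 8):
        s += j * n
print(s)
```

j=3,n=3: s = 0+9 = 9
j=3,n=4: s = 9+12 = 21
j=3,n=5: s = 21+15 = 36
j=3,n=6: s = 36+18 = 54
j=3,n=7: s = 54+21 = 75
j=4,n=3: s = 75+12 = 87
j=4,n=4: s = 87+16 = 103
j=4,n=5: s = 103+20 = 123
j=4,n=6: s = 123+24 = 147
j=4,n=7: s = 147+28 = 175
j=5,n=3: s = 175+15 = 190
j=5,n=4: s = 190+20 = 210
j=5,n=5: s = 210+25 = 235
j=5,n=6: s = 235+30 = 265
j=5,n=7: s = 265+35 = 300

300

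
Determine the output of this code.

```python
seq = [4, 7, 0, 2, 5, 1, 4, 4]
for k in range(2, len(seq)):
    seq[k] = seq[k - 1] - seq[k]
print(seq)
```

k=2: seq[2] = 7-0 = 7 → [4, 7, 7, 2, 5, 1, 4, 4]
k=3: seq[3] = 7-2 = 5 → [4, 7, 7, 5, 5, 1, 4, 4]
k=4: seq[4] = 5-5 = 0 → [4, 7, 7, 5, 0, 1, 4, 4]
k=5: seq[5] = 0-1 = -1 → [4, 7, 7, 5, 0, -1, 4, 4]
k=6: seq[6] = (-1)-4 = -5 → [4, 7, 7, 5, 0, -1, -5, 4]
k=7: seq[7] = (-5)-4 = -9 → [4, 7, 7, 5, 0, -1, -5, -9]

[4, 7, 7, 5, 0, -1, -5, -9]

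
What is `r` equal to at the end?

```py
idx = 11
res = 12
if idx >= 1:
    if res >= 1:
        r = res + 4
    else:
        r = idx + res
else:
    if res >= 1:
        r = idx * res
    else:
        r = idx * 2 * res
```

16

idx=11, res=12
idx >= 1 is True; res >= 1 is True
→ r = res + 4 = 16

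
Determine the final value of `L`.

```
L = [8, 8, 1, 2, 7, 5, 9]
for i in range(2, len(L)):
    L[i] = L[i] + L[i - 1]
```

[8, 8, 9, 11, 18, 23, 32]

i=2: L[2] = 1+8 = 9 → [8, 8, 9, 2, 7, 5, 9]
i=3: L[3] = 2+9 = 11 → [8, 8, 9, 11, 7, 5, 9]
i=4: L[4] = 7+11 = 18 → [8, 8, 9, 11, 18, 5, 9]
i=5: L[5] = 5+18 = 23 → [8, 8, 9, 11, 18, 23, 9]
i=6: L[6] = 9+23 = 32 → [8, 8, 9, 11, 18, 23, 32]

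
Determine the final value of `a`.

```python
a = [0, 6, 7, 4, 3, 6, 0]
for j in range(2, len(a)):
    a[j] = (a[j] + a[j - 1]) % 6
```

[0, 6, 1, 5, 2, 2, 2]

j=2: a[2] = (7+6)%6 = 1 → [0, 6, 1, 4, 3, 6, 0]
j=3: a[3] = (4+1)%6 = 5 → [0, 6, 1, 5, 3, 6, 0]
j=4: a[4] = (3+5)%6 = 2 → [0, 6, 1, 5, 2, 6, 0]
j=5: a[5] = (6+2)%6 = 2 → [0, 6, 1, 5, 2, 2, 0]
j=6: a[6] = (0+2)%6 = 2 → [0, 6, 1, 5, 2, 2, 2]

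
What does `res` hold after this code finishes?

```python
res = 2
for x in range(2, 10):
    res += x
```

46

x=2: res = 2+2 = 4
x=3: res = 4+3 = 7
x=4: res = 7+4 = 11
x=5: res = 11+5 = 16
x=6: res = 16+6 = 22
x=7: res = 22+7 = 29
x=8: res = 29+8 = 37
x=9: res = 37+9 = 46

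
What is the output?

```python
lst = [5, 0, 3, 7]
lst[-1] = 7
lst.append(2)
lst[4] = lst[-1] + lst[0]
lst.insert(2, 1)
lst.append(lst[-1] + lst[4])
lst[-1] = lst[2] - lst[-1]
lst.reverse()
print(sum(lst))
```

lst[-1] = 7 → [5, 0, 3, 7]
append 2 → [5, 0, 3, 7, 2]
lst[4] = lst[-1]+lst[0] = 2+5 = 7 → [5, 0, 3, 7, 7]
insert 1 at 2 → [5, 0, 1, 3, 7, 7]
append lst[-1]+lst[4] = 7+7 = 14 → [5, 0, 1, 3, 7, 7, 14]
lst[-1] = lst[2]-lst[-1] = 1-14 = -13 → [5, 0, 1, 3, 7, 7, -13]
reverse → [-13, 7, 7, 3, 1, 0, 5]
sum = 10

10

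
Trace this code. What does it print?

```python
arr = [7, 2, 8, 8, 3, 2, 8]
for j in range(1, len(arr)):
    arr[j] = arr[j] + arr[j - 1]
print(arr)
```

j=1: arr[1] = 2+7 = 9 → [7, 9, 8, 8, 3, 2, 8]
j=2: arr[2] = 8+9 = 17 → [7, 9, 17, 8, 3, 2, 8]
j=3: arr[3] = 8+17 = 25 → [7, 9, 17, 25, 3, 2, 8]
j=4: arr[4] = 3+25 = 28 → [7, 9, 17, 25, 28, 2, 8]
j=5: arr[5] = 2+28 = 30 → [7, 9, 17, 25, 28, 30, 8]
j=6: arr[6] = 8+30 = 38 → [7, 9, 17, 25, 28, 30, 38]

[7, 9, 17, 25, 28, 30, 38]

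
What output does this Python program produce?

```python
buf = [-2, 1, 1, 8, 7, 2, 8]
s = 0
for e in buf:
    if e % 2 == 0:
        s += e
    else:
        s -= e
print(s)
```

e=-2: even, s = 0+(-2) = -2
e=1: not even, s = (-2)-1 = -3
e=1: not even, s = (-3)-1 = -4
e=8: even, s = (-4)+8 = 4
e=7: not even, s = 4-7 = -3
e=2: even, s = (-3)+2 = -1
e=8: even, s = (-1)+8 = 7

7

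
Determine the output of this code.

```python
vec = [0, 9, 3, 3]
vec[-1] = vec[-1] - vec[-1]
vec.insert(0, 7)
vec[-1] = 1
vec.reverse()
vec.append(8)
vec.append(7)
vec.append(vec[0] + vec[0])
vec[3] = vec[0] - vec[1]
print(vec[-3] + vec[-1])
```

10

vec[-1] = vec[-1]-vec[-1] = 3-3 = 0 → [0, 9, 3, 0]
insert 7 at 0 → [7, 0, 9, 3, 0]
vec[-1] = 1 → [7, 0, 9, 3, 1]
reverse → [1, 3, 9, 0, 7]
append 8 → [1, 3, 9, 0, 7, 8]
append 7 → [1, 3, 9, 0, 7, 8, 7]
append vec[0]+vec[0] = 1+1 = 2 → [1, 3, 9, 0, 7, 8, 7, 2]
vec[3] = vec[0]-vec[1] = 1-3 = -2 → [1, 3, 9, -2, 7, 8, 7, 2]
vec[-3]+vec[-1] = 8+2 = 10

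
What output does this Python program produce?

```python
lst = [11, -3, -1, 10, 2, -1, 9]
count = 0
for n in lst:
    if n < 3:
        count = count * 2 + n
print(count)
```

-25

n=11: not <3
n=-3: <3, count = 0*2+(-3) = -3
n=-1: <3, count = (-3)*2+(-1) = -7
n=10: not <3
n=2: <3, count = (-7)*2+2 = -12
n=-1: <3, count = (-12)*2+(-1) = -25
n=9: not <3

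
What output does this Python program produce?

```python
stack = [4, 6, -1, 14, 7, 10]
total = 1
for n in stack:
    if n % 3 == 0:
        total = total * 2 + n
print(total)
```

n=4: not %3==0
n=6: %3==0, total = 1*2+6 = 8
n=-1: not %3==0
n=14: not %3==0
n=7: not %3==0
n=10: not %3==0

8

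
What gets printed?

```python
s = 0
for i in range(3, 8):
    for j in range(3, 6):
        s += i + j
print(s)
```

i=3,j=3: s = 0+6 = 6
i=3,j=4: s = 6+7 = 13
i=3,j=5: s = 13+8 = 21
i=4,j=3: s = 21+7 = 28
i=4,j=4: s = 28+8 = 36
i=4,j=5: s = 36+9 = 45
i=5,j=3: s = 45+8 = 53
i=5,j=4: s = 53+9 = 62
i=5,j=5: s = 62+10 = 72
i=6,j=3: s = 72+9 = 81
i=6,j=4: s = 81+10 = 91
i=6,j=5: s = 91+11 = 102
i=7,j=3: s = 102+10 = 112
i=7,j=4: s = 112+11 = 123
i=7,j=5: s = 123+12 = 135

135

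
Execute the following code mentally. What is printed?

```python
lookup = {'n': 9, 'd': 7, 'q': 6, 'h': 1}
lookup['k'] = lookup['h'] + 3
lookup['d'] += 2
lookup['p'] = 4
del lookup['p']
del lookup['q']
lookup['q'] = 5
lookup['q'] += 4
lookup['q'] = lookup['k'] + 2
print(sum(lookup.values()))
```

29

lookup['k'] = lookup['h']+3 = 4 → {'n': 9, 'd': 7, 'q': 6, 'h': 1, 'k': 4}
lookup['d'] = 7+2 = 9 → {'n': 9, 'd': 9, 'q': 6, 'h': 1, 'k': 4}
lookup['p'] = 4 → {'n': 9, 'd': 9, 'q': 6, 'h': 1, 'k': 4, 'p': 4}
del 'p' → {'n': 9, 'd': 9, 'q': 6, 'h': 1, 'k': 4}
del 'q' → {'n': 9, 'd': 9, 'h': 1, 'k': 4}
lookup['q'] = 5 → {'n': 9, 'd': 9, 'h': 1, 'k': 4, 'q': 5}
lookup['q'] = 5+4 = 9 → {'n': 9, 'd': 9, 'h': 1, 'k': 4, 'q': 9}
lookup['q'] = lookup['k']+2 = 6 → {'n': 9, 'd': 9, 'h': 1, 'k': 4, 'q': 6}
sum of values = 29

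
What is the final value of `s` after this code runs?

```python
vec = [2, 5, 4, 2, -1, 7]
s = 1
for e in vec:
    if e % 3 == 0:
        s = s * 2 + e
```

1

e=2: not %3==0
e=5: not %3==0
e=4: not %3==0
e=2: not %3==0
e=-1: not %3==0
e=7: not %3==0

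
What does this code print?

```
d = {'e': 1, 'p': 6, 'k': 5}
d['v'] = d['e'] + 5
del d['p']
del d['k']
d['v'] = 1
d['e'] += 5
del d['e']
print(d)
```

d['v'] = d['e']+5 = 6 → {'e': 1, 'p': 6, 'k': 5, 'v': 6}
del 'p' → {'e': 1, 'k': 5, 'v': 6}
del 'k' → {'e': 1, 'v': 6}
d['v'] = 1 → {'e': 1, 'v': 1}
d['e'] = 1+5 = 6 → {'e': 6, 'v': 1}
del 'e' → {'v': 1}

{'v': 1}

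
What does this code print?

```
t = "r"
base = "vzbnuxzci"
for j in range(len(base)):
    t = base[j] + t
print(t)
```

iczxunbzvr

j=0: prepend 'v' → 'vr'
j=1: prepend 'z' → 'zvr'
j=2: prepend 'b' → 'bzvr'
j=3: prepend 'n' → 'nbzvr'
j=4: prepend 'u' → 'unbzvr'
j=5: prepend 'x' → 'xunbzvr'
j=6: prepend 'z' → 'zxunbzvr'
j=7: prepend 'c' → 'czxunbzvr'
j=8: prepend 'i' → 'iczxunbzvr'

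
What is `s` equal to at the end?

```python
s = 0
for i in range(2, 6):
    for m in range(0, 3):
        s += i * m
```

i=2,m=0: s = 0+0 = 0
i=2,m=1: s = 0+2 = 2
i=2,m=2: s = 2+4 = 6
i=3,m=0: s = 6+0 = 6
i=3,m=1: s = 6+3 = 9
i=3,m=2: s = 9+6 = 15
i=4,m=0: s = 15+0 = 15
i=4,m=1: s = 15+4 = 19
i=4,m=2: s = 19+8 = 27
i=5,m=0: s = 27+0 = 27
i=5,m=1: s = 27+5 = 32
i=5,m=2: s = 32+10 = 42

42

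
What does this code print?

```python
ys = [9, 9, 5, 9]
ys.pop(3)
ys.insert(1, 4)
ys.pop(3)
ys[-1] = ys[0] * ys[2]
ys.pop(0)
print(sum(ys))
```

85

pop(3) removes 9 → [9, 9, 5]
insert 4 at 1 → [9, 4, 9, 5]
pop(3) removes 5 → [9, 4, 9]
ys[-1] = ys[0]*ys[2] = 9*9 = 81 → [9, 4, 81]
pop(0) removes 9 → [4, 81]
sum = 85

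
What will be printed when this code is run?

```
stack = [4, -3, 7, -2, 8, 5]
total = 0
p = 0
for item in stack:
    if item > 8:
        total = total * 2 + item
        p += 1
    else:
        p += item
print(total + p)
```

19

item=4: not >8; p=4
item=-3: not >8; p=1
item=7: not >8; p=8
item=-2: not >8; p=6
item=8: not >8; p=14
item=5: not >8; p=19
total+p = 0+19 = 19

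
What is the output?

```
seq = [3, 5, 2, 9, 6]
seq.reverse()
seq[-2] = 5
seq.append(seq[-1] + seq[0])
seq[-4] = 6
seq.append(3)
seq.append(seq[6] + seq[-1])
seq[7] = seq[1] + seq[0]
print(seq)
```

reverse → [6, 9, 2, 5, 3]
seq[-2] = 5 → [6, 9, 2, 5, 3]
append seq[-1]+seq[0] = 3+6 = 9 → [6, 9, 2, 5, 3, 9]
seq[-4] = 6 → [6, 9, 6, 5, 3, 9]
append 3 → [6, 9, 6, 5, 3, 9, 3]
append seq[6]+seq[-1] = 3+3 = 6 → [6, 9, 6, 5, 3, 9, 3, 6]
seq[7] = seq[1]+seq[0] = 9+6 = 15 → [6, 9, 6, 5, 3, 9, 3, 15]

[6, 9, 6, 5, 3, 9, 3, 15]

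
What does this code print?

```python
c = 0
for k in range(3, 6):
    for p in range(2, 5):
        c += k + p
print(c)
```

k=3,p=2: c = 0+5 = 5
k=3,p=3: c = 5+6 = 11
k=3,p=4: c = 11+7 = 18
k=4,p=2: c = 18+6 = 24
k=4,p=3: c = 24+7 = 31
k=4,p=4: c = 31+8 = 39
k=5,p=2: c = 39+7 = 46
k=5,p=3: c = 46+8 = 54
k=5,p=4: c = 54+9 = 63

63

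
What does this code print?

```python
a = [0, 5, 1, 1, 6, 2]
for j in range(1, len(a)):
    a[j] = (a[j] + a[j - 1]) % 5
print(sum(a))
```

j=1: a[1] = (5+0)%5 = 0 → [0, 0, 1, 1, 6, 2]
j=2: a[2] = (1+0)%5 = 1 → [0, 0, 1, 1, 6, 2]
j=3: a[3] = (1+1)%5 = 2 → [0, 0, 1, 2, 6, 2]
j=4: a[4] = (6+2)%5 = 3 → [0, 0, 1, 2, 3, 2]
j=5: a[5] = (2+3)%5 = 0 → [0, 0, 1, 2, 3, 0]
sum = 6

6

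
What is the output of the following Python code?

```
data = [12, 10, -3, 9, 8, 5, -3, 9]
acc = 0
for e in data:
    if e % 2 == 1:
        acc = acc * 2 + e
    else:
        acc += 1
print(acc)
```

119

e=12: not odd, acc = 0+1 = 1
e=10: not odd, acc = 1+1 = 2
e=-3: odd, acc = 2*2+(-3) = 1
e=9: odd, acc = 1*2+9 = 11
e=8: not odd, acc = 11+1 = 12
e=5: odd, acc = 12*2+5 = 29
e=-3: odd, acc = 29*2+(-3) = 55
e=9: odd, acc = 55*2+9 = 119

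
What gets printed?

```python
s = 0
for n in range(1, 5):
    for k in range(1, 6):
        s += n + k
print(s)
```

110

n=1,k=1: s = 0+2 = 2
n=1,k=2: s = 2+3 = 5
n=1,k=3: s = 5+4 = 9
n=1,k=4: s = 9+5 = 14
n=1,k=5: s = 14+6 = 20
n=2,k=1: s = 20+3 = 23
n=2,k=2: s = 23+4 = 27
n=2,k=3: s = 27+5 = 32
n=2,k=4: s = 32+6 = 38
n=2,k=5: s = 38+7 = 45
n=3,k=1: s = 45+4 = 49
n=3,k=2: s = 49+5 = 54
n=3,k=3: s = 54+6 = 60
n=3,k=4: s = 60+7 = 67
n=3,k=5: s = 67+8 = 75
n=4,k=1: s = 75+5 = 80
n=4,k=2: s = 80+6 = 86
n=4,k=3: s = 86+7 = 93
n=4,k=4: s = 93+8 = 101
n=4,k=5: s = 101+9 = 110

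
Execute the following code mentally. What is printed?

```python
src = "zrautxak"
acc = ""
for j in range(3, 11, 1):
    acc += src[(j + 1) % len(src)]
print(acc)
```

txakzrau

j=3: add src[4]='t' → 't'
j=4: add src[5]='x' → 'tx'
j=5: add src[6]='a' → 'txa'
j=6: add src[7]='k' → 'txak'
j=7: add src[0]='z' → 'txakz'
j=8: add src[1]='r' → 'txakzr'
j=9: add src[2]='a' → 'txakzra'
j=10: add src[3]='u' → 'txakzrau'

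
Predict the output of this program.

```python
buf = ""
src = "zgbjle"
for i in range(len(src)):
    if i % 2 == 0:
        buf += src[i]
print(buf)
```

zbl

i=0: add 'z' → 'z'
i=1: skip
i=2: add 'b' → 'zb'
i=3: skip
i=4: add 'l' → 'zbl'
i=5: skip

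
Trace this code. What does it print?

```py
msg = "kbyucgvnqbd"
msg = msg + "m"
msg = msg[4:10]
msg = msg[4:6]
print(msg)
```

qb

+ 'm' → 'kbyucgvnqbdm'
slice [4:10] → 'cgvnqb'
slice [4:6] → 'qb'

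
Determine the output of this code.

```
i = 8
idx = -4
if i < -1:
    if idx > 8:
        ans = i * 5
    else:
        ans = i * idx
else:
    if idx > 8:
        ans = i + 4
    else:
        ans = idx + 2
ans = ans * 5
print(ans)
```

i=8, idx=-4
i < -1 is False; idx > 8 is False
→ ans = idx + 2 = -2
ans = (-2)*5 = -10

-10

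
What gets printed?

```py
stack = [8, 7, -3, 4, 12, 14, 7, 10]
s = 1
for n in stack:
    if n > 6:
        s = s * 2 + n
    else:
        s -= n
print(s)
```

592

n=8: >6, s = 1*2+8 = 10
n=7: >6, s = 10*2+7 = 27
n=-3: not >6, s = 27-(-3) = 30
n=4: not >6, s = 30-4 = 26
n=12: >6, s = 26*2+12 = 64
n=14: >6, s = 64*2+14 = 142
n=7: >6, s = 142*2+7 = 291
n=10: >6, s = 291*2+10 = 592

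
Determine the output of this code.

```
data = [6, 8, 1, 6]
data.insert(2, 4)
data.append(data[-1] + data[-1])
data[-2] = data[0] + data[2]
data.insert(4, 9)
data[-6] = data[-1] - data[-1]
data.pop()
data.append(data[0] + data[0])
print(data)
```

[6, 0, 4, 1, 9, 10, 12]

insert 4 at 2 → [6, 8, 4, 1, 6]
append data[-1]+data[-1] = 6+6 = 12 → [6, 8, 4, 1, 6, 12]
data[-2] = data[0]+data[2] = 6+4 = 10 → [6, 8, 4, 1, 10, 12]
insert 9 at 4 → [6, 8, 4, 1, 9, 10, 12]
data[-6] = data[-1]-data[-1] = 12-12 = 0 → [6, 0, 4, 1, 9, 10, 12]
pop() removes 12 → [6, 0, 4, 1, 9, 10]
append data[0]+data[0] = 6+6 = 12 → [6, 0, 4, 1, 9, 10, 12]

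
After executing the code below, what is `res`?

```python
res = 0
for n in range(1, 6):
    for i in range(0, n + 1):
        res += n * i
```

140

n=1,i=0: res = 0+0 = 0
n=1,i=1: res = 0+1 = 1
n=2,i=0: res = 1+0 = 1
n=2,i=1: res = 1+2 = 3
n=2,i=2: res = 3+4 = 7
n=3,i=0: res = 7+0 = 7
n=3,i=1: res = 7+3 = 10
n=3,i=2: res = 10+6 = 16
n=3,i=3: res = 16+9 = 25
n=4,i=0: res = 25+0 = 25
n=4,i=1: res = 25+4 = 29
n=4,i=2: res = 29+8 = 37
n=4,i=3: res = 37+12 = 49
n=4,i=4: res = 49+16 = 65
n=5,i=0: res = 65+0 = 65
n=5,i=1: res = 65+5 = 70
n=5,i=2: res = 70+10 = 80
n=5,i=3: res = 80+15 = 95
n=5,i=4: res = 95+20 = 115
n=5,i=5: res = 115+25 = 140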